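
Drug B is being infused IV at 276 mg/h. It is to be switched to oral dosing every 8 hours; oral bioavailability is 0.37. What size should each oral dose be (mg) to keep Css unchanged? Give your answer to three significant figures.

To maintain the same Css, the systemic dosing rate must be unchanged: F·D/τ = infusion rate.
D = rate × τ / F = 276 × 8 / 0.37 = 5968 mg

5970 mg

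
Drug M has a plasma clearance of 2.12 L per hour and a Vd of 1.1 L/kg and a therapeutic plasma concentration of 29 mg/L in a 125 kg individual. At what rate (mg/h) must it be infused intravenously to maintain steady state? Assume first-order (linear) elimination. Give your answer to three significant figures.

Infusion rate = CL · Css = 2.120 L/h × 29 mg/L = 61.48 mg/h

61.5 mg/h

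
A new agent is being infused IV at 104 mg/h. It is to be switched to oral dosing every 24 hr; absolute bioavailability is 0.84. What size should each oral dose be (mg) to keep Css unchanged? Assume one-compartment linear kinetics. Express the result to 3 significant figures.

To maintain the same Css, the systemic dosing rate must be unchanged: F·D/τ = infusion rate.
D = rate × τ / F = 104 × 24 / 0.84 = 2971 mg

2970 mg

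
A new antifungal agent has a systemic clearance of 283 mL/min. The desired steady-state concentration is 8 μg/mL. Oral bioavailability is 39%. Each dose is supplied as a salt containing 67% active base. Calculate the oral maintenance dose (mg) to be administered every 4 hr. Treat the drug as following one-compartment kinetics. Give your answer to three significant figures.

Convert clearance: 283 mL/min × 60 min/h ÷ 1000 mL/L = 16.98 L/h
At steady state, dose per interval replaces the amount cleared in that interval: F·S·D/τ = CL·Css.
D = CL × Css × τ / F / S = 16.98 × 8 × 4 / 0.39 / 0.67 = 2079 mg

2080 mg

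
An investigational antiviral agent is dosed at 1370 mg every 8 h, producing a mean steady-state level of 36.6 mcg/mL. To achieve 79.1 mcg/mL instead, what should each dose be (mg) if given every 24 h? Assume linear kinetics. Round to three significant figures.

8880 mg

For first-order elimination, Css ∝ F·D/(CL·τ); F and CL are unchanged, so Css ∝ D/τ.
D₂ = D₁ × (Css,target / Css,current) × (τ₂/τ₁) = 1370 × (79.1/36.6) × (24/8) = 8883 mg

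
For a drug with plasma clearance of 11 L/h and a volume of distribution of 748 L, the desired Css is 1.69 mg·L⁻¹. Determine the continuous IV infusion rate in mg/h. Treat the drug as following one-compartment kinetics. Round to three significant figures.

18.6 mg/h

Infusion rate = CL · Css = 11.00 L/h × 1.69 mg/L = 18.59 mg/h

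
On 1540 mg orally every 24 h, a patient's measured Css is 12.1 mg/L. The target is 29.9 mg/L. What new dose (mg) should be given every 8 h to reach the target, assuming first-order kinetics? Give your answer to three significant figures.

1270 mg

For first-order elimination, Css ∝ F·D/(CL·τ); F and CL are unchanged, so Css ∝ D/τ.
D₂ = D₁ × (Css,target / Css,current) × (τ₂/τ₁) = 1540 × (29.9/12.1) × (8/24) = 1268 mg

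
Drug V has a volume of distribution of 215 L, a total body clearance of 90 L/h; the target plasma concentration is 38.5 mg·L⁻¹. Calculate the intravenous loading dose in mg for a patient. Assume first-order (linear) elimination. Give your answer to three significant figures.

8280 mg

LD = Vd × C = 215.0 × 38.50 = 8278 mg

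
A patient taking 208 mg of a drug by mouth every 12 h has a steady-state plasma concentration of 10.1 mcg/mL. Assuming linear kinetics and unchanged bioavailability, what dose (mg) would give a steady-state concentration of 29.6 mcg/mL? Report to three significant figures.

610 mg

For first-order elimination, Css ∝ F·D/(CL·τ); F and CL are unchanged, so Css ∝ D/τ.
D₂ = D₁ × (Css,target / Css,current) = 208 × 29.6/10.1 = 609.6 mg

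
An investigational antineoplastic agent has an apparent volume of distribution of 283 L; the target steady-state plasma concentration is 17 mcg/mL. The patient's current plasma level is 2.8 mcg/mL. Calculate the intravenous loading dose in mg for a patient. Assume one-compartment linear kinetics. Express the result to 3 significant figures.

4020 mg

Concentration deficit ΔC = 17 − 2.8 = 14.20 mg/L
LD = Vd × ΔC = 283.0 × 14.20 = 4019 mg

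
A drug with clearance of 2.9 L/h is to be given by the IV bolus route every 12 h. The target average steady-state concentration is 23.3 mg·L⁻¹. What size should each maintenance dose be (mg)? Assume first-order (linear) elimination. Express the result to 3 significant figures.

811 mg

D = CL × Css × τ = 2.900 × 23.3 × 12 = 810.8 mg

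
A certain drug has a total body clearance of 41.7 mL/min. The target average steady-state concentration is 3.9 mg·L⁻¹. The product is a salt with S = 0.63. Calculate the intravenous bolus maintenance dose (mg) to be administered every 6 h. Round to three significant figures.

CL = 41.7 mL/min = 41.7 × 0.06 = 2.502 L/h
D = CL × Css × τ / S = 2.502 × 3.9 × 6 / 0.63 = 92.93 mg

92.9 mg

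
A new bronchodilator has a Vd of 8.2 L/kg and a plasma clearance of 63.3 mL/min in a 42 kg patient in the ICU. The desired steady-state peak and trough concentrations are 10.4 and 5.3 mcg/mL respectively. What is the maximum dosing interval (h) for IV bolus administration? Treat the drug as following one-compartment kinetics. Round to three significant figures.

61.1 h

Total Vd = 8.2 × 42 = 344.4 L
CL = 63.3 mL/min = 63.3 × 0.06 = 3.798 L/h
k = CL / Vd = 3.798 / 344.4 = 0.01103 h⁻¹
Between IV bolus doses, concentration decays as C = C₀·e^(−kτ), so C_peak/C_trough = e^(kτ).
τ_max = ln(C_peak/C_trough) / k = ln(10.4/5.3) / 0.01103 = 0.6741 / 0.01103 = 61.12 h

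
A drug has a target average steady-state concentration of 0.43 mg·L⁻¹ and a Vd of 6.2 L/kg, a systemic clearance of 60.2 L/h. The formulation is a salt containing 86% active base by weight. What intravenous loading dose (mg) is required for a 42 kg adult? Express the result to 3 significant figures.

130 mg

Total Vd = 6.2 × 42 = 260.4 L
LD = Vd × C / S = 260.4 × 0.4300 / 0.86 = 130.2 mg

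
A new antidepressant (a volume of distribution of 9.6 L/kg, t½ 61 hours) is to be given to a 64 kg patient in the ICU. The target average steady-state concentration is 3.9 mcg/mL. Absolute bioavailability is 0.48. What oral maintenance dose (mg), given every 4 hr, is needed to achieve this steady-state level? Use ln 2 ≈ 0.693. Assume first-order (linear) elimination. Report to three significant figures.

Vd(total) = 64 kg × 9.6 L/kg = 614.4 L
CL = ln 2 · Vd / t½ = 0.693 × 614.4 / 61 = 6.980 L/h
D = CL × Css × τ / F = 6.980 × 3.9 × 4 / 0.48 = 226.9 mg

227 mg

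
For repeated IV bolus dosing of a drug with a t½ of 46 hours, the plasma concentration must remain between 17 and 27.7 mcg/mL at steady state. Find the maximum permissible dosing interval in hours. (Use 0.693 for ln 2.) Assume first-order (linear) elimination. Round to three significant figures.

k = 0.693 / t½ = 0.693 / 46 = 0.01507 h⁻¹
Between IV bolus doses, concentration decays as C = C₀·e^(−kτ), so C_peak/C_trough = e^(kτ).
τ_max = ln(C_peak/C_trough) / k = ln(27.7/17) / 0.01507 = 0.4882 / 0.01507 = 32.40 h

32.4 h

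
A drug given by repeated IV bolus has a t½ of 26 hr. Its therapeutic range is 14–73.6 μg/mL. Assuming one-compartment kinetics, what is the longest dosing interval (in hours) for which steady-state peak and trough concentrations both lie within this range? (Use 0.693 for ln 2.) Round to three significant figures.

k = 0.693 / t½ = 0.693 / 26 = 0.02665 h⁻¹
Between IV bolus doses, concentration decays as C = C₀·e^(−kτ), so C_peak/C_trough = e^(kτ).
τ_max = ln(C_peak/C_trough) / k = ln(73.6/14) / 0.02665 = 1.660 / 0.02665 = 62.29 h

62.3 h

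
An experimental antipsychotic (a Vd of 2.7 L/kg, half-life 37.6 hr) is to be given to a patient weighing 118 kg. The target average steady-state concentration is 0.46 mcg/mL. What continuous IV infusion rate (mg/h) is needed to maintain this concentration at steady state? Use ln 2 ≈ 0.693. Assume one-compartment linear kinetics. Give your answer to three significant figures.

2.70 mg/h

Vd = 2.7 L/kg × 118 kg = 318.6 L
k = 0.693/37.6 = 0.01843 h⁻¹, so CL = k·Vd = 0.01843 × 318.6 = 5.872 L/h
Infusion rate = CL × Css = 5.872 × 0.46 = 2.701 mg/h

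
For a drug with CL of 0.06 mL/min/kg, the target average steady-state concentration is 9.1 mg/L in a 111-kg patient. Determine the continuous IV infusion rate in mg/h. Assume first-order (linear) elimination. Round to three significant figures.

CL = 0.06 mL/min/kg × 111 kg = 6.660 mL/min = 6.660 × 60/1000 = 0.3996 L/h
Infusion rate = CL · Css = 0.3996 L/h × 9.1 mg/L = 3.636 mg/h

3.64 mg/h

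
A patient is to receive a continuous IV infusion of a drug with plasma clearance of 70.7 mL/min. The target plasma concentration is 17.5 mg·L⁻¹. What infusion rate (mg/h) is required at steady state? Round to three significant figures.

Convert clearance: 70.7 mL/min × 60 min/h ÷ 1000 mL/L = 4.242 L/h
At steady state, infusion rate equals elimination rate: rate in = CL × Css.
Infusion rate = CL · Css = 4.242 L/h × 17.5 mg/L = 74.24 mg/h

74.2 mg/h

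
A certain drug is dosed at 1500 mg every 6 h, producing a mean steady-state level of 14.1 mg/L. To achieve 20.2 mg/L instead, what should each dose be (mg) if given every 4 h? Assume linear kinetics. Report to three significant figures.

With linear kinetics, Css is proportional to dose rate (D/τ) at fixed clearance.
D₂ = D₁ × (Css,target / Css,current) × (τ₂/τ₁) = 1500 × (20.2/14.1) × (4/6) = 1433 mg

1430 mg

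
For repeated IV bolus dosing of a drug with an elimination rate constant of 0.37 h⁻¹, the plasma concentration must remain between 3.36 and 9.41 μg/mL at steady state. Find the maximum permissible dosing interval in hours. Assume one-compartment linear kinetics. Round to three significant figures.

2.78 h

Between IV bolus doses, concentration decays as C = C₀·e^(−kτ), so C_peak/C_trough = e^(kτ).
τ_max = ln(C_peak/C_trough) / k = ln(9.41/3.36) / 0.3700 = 1.030 / 0.3700 = 2.784 h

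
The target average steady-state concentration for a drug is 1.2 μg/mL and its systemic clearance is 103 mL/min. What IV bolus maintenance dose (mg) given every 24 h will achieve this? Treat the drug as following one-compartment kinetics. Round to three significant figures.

CL = 103 mL/min = 103 × 0.06 = 6.180 L/h
D = CL × Css × τ = 6.180 × 1.2 × 24 = 178.0 mg

178 mg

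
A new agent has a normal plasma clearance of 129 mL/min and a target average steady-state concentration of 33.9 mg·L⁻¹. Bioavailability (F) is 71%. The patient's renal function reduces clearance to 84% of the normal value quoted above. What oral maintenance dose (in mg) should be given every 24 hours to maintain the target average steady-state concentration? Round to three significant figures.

CL = 129 mL/min × 60/1000 = 7.740 L/h
Patient clearance = 0.84 × 7.740 = 6.502 L/h
At steady state, dose per interval replaces the amount cleared in that interval: F·D/τ = CL·Css.
D = CL × Css × τ / F = 6.502 × 33.9 × 24 / 0.71 = 7451 mg

7450 mg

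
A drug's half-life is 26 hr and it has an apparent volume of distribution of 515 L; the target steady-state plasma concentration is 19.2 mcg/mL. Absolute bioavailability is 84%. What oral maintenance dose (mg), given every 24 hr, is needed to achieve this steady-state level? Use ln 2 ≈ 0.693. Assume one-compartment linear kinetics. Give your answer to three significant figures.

CL = 0.693 × Vd / t½ = 0.693 × 515.0 / 26 = 13.73 L/h
D = CL × Css × τ / F = 13.73 × 19.2 × 24 / 0.84 = 7532 mg

7530 mg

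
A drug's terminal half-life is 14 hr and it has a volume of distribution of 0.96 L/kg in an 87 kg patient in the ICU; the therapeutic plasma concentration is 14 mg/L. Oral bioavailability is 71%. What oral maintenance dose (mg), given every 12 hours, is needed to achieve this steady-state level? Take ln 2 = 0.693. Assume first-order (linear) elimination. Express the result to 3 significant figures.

978 mg

Vd = 0.96 L/kg × 87 kg = 83.52 L
CL = 0.693 × Vd / t½ = 0.693 × 83.52 / 14 = 4.134 L/h
D = CL × Css × τ / F = 4.134 × 14 × 12 / 0.71 = 978.2 mg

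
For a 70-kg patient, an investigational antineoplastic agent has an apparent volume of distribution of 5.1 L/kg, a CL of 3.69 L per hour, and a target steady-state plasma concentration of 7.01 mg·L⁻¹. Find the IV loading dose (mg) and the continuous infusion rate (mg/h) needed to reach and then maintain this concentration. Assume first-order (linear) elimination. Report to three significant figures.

Vd = 5.1 L/kg × 70 kg = 357.0 L
Loading dose = Vd × C = 357.0 × 7.01 = 2503 mg
Maintenance infusion rate = CL × Css = 3.690 × 7.01 = 25.87 mg/h

(a) 2500 mg; (b) 25.9 mg/h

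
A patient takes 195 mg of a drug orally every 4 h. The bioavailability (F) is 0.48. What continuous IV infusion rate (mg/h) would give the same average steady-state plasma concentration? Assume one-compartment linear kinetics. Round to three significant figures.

23.4 mg/h

Equivalent systemic input: infusion rate = F·D/τ.
Rate = 0.48 × 195 / 4 = 23.40 mg/h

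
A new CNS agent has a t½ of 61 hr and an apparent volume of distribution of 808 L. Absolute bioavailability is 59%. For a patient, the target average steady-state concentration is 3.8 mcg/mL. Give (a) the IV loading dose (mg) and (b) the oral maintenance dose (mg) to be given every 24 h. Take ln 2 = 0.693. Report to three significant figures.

(a) 3070 mg; (b) 1420 mg

LD = Vd × C = 808.0 × 3.8 = 3070 mg
CL = 0.693 × Vd / t½ = 0.693 × 808.0 / 61 = 9.179 L/h
D = CL × Css × τ / F = 9.179 × 3.8 × 24 / 0.59 = 1419 mg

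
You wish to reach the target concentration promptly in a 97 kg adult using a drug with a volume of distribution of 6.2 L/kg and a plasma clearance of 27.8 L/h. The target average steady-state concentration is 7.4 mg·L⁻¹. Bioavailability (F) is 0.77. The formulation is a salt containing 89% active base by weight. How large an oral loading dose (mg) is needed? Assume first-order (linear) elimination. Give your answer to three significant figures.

Vd(total) = 97 kg × 6.2 L/kg = 601.4 L
The loading dose fills Vd to the target concentration.
LD = Vd × C / F / S = 601.4 × 7.400 / 0.77 / 0.89 = 6494 mg

6490 mg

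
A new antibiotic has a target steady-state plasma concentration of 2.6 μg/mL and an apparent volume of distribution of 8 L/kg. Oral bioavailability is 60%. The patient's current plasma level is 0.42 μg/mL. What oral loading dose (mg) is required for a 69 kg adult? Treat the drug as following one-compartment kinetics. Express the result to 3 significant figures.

2010 mg

Total Vd = 8 × 69 = 552.0 L
Concentration deficit ΔC = 2.6 − 0.42 = 2.180 mg/L
LD = Vd × ΔC / F = 552.0 × 2.180 / 0.6 = 2006 mg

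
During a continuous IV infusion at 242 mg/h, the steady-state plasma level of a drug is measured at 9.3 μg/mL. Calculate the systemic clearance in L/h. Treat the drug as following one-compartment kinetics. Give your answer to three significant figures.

26.0 L/h

At steady state, infusion rate = CL × Css, so CL = rate / Css.
CL = 242 / 9.3 = 26.02 L/h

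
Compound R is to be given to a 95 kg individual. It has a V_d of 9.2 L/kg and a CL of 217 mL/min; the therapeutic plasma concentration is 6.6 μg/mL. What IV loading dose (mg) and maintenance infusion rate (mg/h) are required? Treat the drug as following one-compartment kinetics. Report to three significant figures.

Vd(total) = 95 kg × 9.2 L/kg = 874.0 L
LD = Vd · C_target = 874.0 × 6.6 = 5768 mg
CL = 217 mL/min = 217 × 0.06 = 13.02 L/h
Infusion rate = 13.02 L/h × 6.6 mg/L = 85.93 mg/h

(a) 5770 mg; (b) 85.9 mg/h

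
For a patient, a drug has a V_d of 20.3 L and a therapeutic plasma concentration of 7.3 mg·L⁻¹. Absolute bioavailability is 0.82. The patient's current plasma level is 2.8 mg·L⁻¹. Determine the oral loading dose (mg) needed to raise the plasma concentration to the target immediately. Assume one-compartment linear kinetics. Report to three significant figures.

111 mg

Concentration deficit ΔC = 7.3 − 2.8 = 4.500 mg/L
LD = Vd × ΔC / F = 20.30 × 4.500 / 0.82 = 111.4 mg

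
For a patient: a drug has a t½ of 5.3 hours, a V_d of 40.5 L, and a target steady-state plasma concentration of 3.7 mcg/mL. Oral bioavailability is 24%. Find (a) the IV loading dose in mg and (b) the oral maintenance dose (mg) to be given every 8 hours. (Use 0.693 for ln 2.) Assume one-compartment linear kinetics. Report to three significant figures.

LD = Vd × C = 40.50 × 3.7 = 149.9 mg
CL = 0.693 × Vd / t½ = 0.693 × 40.50 / 5.3 = 5.296 L/h
D = CL × Css × τ / F = 5.296 × 3.7 × 8 / 0.24 = 653.2 mg

(a) 150 mg; (b) 653 mg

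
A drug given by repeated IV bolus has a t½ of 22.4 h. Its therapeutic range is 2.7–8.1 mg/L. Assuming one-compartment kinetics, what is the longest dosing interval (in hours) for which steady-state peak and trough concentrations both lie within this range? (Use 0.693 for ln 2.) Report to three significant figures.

35.5 h

k = 0.693 / t½ = 0.693 / 22.4 = 0.03094 h⁻¹
Between IV bolus doses, concentration decays as C = C₀·e^(−kτ), so C_peak/C_trough = e^(kτ).
τ_max = ln(C_peak/C_trough) / k = ln(8.1/2.7) / 0.03094 = 1.099 / 0.03094 = 35.52 h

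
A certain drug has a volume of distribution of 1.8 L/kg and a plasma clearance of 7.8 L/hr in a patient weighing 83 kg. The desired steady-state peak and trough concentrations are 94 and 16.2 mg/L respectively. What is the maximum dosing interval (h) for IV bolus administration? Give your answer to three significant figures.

33.7 h

Vd(total) = 83 kg × 1.8 L/kg = 149.4 L
k = CL / Vd = 7.800 / 149.4 = 0.05221 h⁻¹
Between IV bolus doses, concentration decays as C = C₀·e^(−kτ), so C_peak/C_trough = e^(kτ).
τ_max = ln(C_peak/C_trough) / k = ln(94/16.2) / 0.05221 = 1.758 / 0.05221 = 33.67 h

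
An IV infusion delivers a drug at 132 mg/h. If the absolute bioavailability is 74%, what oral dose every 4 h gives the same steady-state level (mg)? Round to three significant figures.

714 mg

To maintain the same Css, the systemic dosing rate must be unchanged: F·D/τ = infusion rate.
D = rate × τ / F = 132 × 4 / 0.74 = 713.5 mg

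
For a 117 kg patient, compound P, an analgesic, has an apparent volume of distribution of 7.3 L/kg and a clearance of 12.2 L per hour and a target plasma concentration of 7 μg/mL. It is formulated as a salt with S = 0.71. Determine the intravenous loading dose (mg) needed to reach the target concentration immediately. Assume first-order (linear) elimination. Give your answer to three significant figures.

Vd = 7.3 L/kg × 117 kg = 854.1 L
LD = Vd × C / S = 854.1 × 7.000 / 0.71 = 8421 mg

8420 mg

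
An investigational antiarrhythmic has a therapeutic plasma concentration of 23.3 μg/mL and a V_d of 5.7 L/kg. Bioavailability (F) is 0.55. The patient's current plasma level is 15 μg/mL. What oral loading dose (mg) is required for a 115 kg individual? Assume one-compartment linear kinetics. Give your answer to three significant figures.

Vd = 5.7 L/kg × 115 kg = 655.5 L
Concentration deficit ΔC = 23.3 − 15 = 8.300 mg/L
LD = Vd × ΔC / F = 655.5 × 8.300 / 0.55 = 9892 mg

9890 mg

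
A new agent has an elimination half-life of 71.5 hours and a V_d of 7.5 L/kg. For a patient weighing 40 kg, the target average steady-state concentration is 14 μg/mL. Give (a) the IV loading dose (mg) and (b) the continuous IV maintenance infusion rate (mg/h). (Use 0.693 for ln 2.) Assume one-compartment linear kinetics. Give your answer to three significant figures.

(a) 4200 mg; (b) 40.7 mg/h

Total Vd = 7.5 × 40 = 300.0 L
LD = Vd × C = 300.0 × 14 = 4200 mg
CL = 0.693 × Vd / t½ = 0.693 × 300.0 / 71.5 = 2.908 L/h
Infusion rate = CL × Css = 2.908 × 14 = 40.71 mg/h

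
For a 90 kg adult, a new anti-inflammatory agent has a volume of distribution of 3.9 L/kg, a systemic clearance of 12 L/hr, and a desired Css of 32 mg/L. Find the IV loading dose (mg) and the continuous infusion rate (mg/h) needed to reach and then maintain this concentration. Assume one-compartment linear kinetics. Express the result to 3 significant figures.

Vd(total) = 90 kg × 3.9 L/kg = 351.0 L
Loading: fill Vd to C_target → 351.0 L × 32 mg/L = 11230 mg
Maintenance infusion rate = CL × Css = 12.00 × 32 = 384.0 mg/h

(a) 11200 mg; (b) 384 mg/h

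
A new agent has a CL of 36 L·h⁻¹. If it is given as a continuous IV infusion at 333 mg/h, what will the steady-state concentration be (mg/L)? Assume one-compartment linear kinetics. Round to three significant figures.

9.25 mg/L

Css = rate / CL = 333 / 36.00 = 9.250 mg/L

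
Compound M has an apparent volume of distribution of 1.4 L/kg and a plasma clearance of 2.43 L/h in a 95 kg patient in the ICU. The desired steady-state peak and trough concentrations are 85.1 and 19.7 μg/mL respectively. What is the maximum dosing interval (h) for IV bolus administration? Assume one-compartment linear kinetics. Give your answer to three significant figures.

80.1 h

Total Vd = 1.4 × 95 = 133.0 L
k = CL / Vd = 2.430 / 133.0 = 0.01827 h⁻¹
Between IV bolus doses, concentration decays as C = C₀·e^(−kτ), so C_peak/C_trough = e^(kτ).
τ_max = ln(C_peak/C_trough) / k = ln(85.1/19.7) / 0.01827 = 1.463 / 0.01827 = 80.08 h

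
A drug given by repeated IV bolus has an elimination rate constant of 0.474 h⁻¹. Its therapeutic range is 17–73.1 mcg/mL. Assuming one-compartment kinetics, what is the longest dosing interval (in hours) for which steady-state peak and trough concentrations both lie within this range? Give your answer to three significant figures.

Between IV bolus doses, concentration decays as C = C₀·e^(−kτ), so C_peak/C_trough = e^(kτ).
τ_max = ln(C_peak/C_trough) / k = ln(73.1/17) / 0.4740 = 1.459 / 0.4740 = 3.078 h

3.08 h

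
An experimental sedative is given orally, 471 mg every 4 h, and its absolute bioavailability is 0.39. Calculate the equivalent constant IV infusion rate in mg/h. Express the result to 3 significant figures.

45.9 mg/h

Equivalent systemic input: infusion rate = F·D/τ.
Rate = 0.39 × 471 / 4 = 45.92 mg/h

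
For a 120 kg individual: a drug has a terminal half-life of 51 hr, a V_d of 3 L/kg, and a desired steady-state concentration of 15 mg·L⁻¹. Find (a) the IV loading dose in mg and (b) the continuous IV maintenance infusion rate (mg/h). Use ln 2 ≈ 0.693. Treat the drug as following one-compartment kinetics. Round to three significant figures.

Total Vd = 3 × 120 = 360.0 L
LD = Vd × C = 360.0 × 15 = 5400 mg
CL = 0.693 × Vd / t½ = 0.693 × 360.0 / 51 = 4.892 L/h
Infusion rate = CL × Css = 4.892 × 15 = 73.38 mg/h

(a) 5400 mg; (b) 73.4 mg/h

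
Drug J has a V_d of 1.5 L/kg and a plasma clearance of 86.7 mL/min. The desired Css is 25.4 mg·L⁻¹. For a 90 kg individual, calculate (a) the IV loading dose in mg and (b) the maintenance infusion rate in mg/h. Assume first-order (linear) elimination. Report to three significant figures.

(a) 3430 mg; (b) 132 mg/h

Vd = 1.5 L/kg × 90 kg = 135.0 L
Loading dose = Vd × C = 135.0 × 25.4 = 3429 mg
CL = 86.7 mL/min × 60/1000 = 5.202 L/h
Maintenance: replace elimination → rate = CL × Css = 5.202 × 25.4 = 132.1 mg/h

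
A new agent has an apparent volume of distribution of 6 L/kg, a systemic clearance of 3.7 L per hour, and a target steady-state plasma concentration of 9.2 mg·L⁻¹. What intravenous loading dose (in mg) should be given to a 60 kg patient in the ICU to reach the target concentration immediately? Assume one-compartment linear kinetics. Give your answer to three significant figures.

3310 mg

Vd = 6 L/kg × 60 kg = 360.0 L
LD = Vd × C = 360.0 × 9.200 = 3312 mg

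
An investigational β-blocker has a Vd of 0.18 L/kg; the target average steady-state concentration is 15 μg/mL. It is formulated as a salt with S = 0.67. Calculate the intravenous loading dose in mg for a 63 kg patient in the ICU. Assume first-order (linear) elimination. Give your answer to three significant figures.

Vd(total) = 63 kg × 0.18 L/kg = 11.34 L
LD = Vd × C / S = 11.34 × 15.00 / 0.67 = 253.9 mg

254 mg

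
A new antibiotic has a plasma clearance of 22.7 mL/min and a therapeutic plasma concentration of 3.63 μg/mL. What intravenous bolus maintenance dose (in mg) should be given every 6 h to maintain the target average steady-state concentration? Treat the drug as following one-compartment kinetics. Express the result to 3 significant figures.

29.7 mg

Convert clearance: 22.7 mL/min × 60 min/h ÷ 1000 mL/L = 1.362 L/h
D = CL × Css × τ = 1.362 × 3.63 × 6 = 29.66 mg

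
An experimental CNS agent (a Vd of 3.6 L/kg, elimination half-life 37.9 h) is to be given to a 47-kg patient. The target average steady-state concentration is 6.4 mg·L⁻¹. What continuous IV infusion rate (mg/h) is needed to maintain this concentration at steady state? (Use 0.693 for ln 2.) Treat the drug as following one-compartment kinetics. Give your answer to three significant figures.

19.8 mg/h

Vd(total) = 47 kg × 3.6 L/kg = 169.2 L
CL = 0.693 × Vd / t½ = 0.693 × 169.2 / 37.9 = 3.094 L/h
Infusion rate = CL × Css = 3.094 × 6.4 = 19.80 mg/h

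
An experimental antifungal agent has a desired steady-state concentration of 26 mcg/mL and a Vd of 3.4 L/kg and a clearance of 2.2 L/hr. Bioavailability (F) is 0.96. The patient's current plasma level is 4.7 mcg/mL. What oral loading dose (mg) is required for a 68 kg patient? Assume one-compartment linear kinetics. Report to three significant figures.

5130 mg

Vd(total) = 68 kg × 3.4 L/kg = 231.2 L
LD is governed by Vd — clearance does not enter the loading-dose calculation.
Concentration deficit ΔC = 26 − 4.7 = 21.30 mg/L
LD = Vd × ΔC / F = 231.2 × 21.30 / 0.96 = 5130 mg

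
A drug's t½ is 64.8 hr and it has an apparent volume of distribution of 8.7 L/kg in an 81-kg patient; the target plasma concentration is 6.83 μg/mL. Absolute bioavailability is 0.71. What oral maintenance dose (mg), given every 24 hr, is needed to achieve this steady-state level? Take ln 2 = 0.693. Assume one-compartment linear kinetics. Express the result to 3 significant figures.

Vd = 8.7 L/kg × 81 kg = 704.7 L
k = 0.693/64.8 = 0.01069 h⁻¹, so CL = k·Vd = 0.01069 × 704.7 = 7.533 L/h
D = CL × Css × τ / F = 7.533 × 6.83 × 24 / 0.71 = 1739 mg

1740 mg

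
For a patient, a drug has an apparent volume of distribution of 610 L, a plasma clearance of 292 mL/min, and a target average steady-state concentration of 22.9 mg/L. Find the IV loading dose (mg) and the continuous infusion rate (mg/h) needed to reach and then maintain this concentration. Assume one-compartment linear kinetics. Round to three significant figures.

LD = Vd · C_target = 610.0 × 22.9 = 13970 mg
CL = 292 mL/min = 292 × 0.06 = 17.52 L/h
Infusion rate = 17.52 L/h × 22.9 mg/L = 401.2 mg/h

(a) 14000 mg; (b) 401 mg/h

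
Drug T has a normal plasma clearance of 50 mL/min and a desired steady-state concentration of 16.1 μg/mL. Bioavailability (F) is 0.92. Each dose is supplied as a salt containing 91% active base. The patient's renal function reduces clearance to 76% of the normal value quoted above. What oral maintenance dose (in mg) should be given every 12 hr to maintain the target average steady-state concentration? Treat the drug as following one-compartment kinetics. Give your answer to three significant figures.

CL = 50 mL/min × 60/1000 = 3.000 L/h
Patient clearance = 0.76 × 3.000 = 2.280 L/h
At steady state, dose per interval replaces the amount cleared in that interval: F·S·D/τ = CL·Css.
D = CL × Css × τ / F / S = 2.280 × 16.1 × 12 / 0.92 / 0.91 = 526.2 mg

526 mg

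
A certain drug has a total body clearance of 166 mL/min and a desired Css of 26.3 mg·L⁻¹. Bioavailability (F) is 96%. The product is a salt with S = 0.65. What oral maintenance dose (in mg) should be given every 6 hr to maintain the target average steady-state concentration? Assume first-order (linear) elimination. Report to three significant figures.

2520 mg

CL = 166 mL/min = 166 × 0.06 = 9.960 L/h
D = CL × Css × τ / F / S = 9.960 × 26.3 × 6 / 0.96 / 0.65 = 2519 mg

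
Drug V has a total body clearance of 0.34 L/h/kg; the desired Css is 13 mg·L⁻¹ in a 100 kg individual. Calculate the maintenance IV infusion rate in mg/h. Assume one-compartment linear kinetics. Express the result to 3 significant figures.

442 mg/h

CL = 0.34 L/h/kg × 100 kg = 34.00 L/h
At steady state, infusion rate equals elimination rate: rate in = CL × Css.
Infusion rate = CL · Css = 34.00 L/h × 13 mg/L = 442.0 mg/h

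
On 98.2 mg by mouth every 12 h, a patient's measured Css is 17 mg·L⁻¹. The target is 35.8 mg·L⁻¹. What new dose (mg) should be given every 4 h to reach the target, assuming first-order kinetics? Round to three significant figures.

With linear kinetics, Css is proportional to dose rate (D/τ) at fixed clearance.
D₂ = D₁ × (Css,target / Css,current) × (τ₂/τ₁) = 98.2 × (35.8/17) × (4/12) = 68.93 mg

68.9 mg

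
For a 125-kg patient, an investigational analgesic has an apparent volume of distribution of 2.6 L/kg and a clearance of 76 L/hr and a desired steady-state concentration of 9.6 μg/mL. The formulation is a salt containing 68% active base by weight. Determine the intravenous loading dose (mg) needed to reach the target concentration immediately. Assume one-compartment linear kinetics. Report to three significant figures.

4590 mg

Vd(total) = 125 kg × 2.6 L/kg = 325.0 L
LD = Vd × C / S = 325.0 × 9.600 / 0.68 = 4588 mg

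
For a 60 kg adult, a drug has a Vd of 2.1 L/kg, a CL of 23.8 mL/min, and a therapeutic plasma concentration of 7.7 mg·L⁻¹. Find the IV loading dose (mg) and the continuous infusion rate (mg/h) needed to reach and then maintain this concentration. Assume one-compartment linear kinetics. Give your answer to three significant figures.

(a) 970 mg; (b) 11.0 mg/h

Vd = 2.1 L/kg × 60 kg = 126.0 L
LD = Vd · C_target = 126.0 × 7.7 = 970.2 mg
CL = 23.8 mL/min × 60/1000 = 1.428 L/h
Infusion rate = 1.428 L/h × 7.7 mg/L = 11.00 mg/h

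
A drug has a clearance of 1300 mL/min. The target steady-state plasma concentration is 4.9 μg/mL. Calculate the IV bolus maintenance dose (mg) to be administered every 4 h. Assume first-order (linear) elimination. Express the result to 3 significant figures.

CL = 1300 mL/min = 1300 × 0.06 = 78.00 L/h
D = CL × Css × τ = 78.00 × 4.9 × 4 = 1529 mg

1530 mg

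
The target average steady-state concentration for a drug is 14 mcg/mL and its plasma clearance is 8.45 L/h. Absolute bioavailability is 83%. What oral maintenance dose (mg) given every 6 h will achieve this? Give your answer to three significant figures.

D = CL × Css × τ / F = 8.450 × 14 × 6 / 0.83 = 855.2 mg

855 mg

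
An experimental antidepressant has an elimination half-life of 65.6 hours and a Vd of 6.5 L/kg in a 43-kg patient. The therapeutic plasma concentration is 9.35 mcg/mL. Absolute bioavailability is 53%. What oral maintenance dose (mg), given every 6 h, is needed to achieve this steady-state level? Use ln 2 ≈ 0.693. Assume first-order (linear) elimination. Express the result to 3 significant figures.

Vd(total) = 43 kg × 6.5 L/kg = 279.5 L
CL = 0.693 × Vd / t½ = 0.693 × 279.5 / 65.6 = 2.953 L/h
D = CL × Css × τ / F = 2.953 × 9.35 × 6 / 0.53 = 312.6 mg

313 mg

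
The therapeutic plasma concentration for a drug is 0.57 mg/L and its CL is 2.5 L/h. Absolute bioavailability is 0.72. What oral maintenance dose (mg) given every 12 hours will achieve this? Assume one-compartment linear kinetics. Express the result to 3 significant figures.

23.8 mg

D = CL × Css × τ / F = 2.500 × 0.57 × 12 / 0.72 = 23.75 mg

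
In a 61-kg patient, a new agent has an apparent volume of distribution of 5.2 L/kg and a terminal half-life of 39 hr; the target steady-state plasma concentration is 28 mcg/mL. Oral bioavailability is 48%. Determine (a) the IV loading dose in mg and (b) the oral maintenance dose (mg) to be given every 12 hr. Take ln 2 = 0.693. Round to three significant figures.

Total Vd = 5.2 × 61 = 317.2 L
LD = Vd × C = 317.2 × 28 = 8882 mg
CL = 0.693 × Vd / t½ = 0.693 × 317.2 / 39 = 5.636 L/h
D = CL × Css × τ / F = 5.636 × 28 × 12 / 0.48 = 3945 mg

(a) 8880 mg; (b) 3950 mg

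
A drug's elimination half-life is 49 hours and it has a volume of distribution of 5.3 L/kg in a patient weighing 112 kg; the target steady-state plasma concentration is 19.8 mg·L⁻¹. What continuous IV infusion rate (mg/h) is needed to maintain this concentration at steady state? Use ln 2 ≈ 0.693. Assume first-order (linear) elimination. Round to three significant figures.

Vd = 5.3 L/kg × 112 kg = 593.6 L
CL = 0.693 × Vd / t½ = 0.693 × 593.6 / 49 = 8.395 L/h
Infusion rate = CL × Css = 8.395 × 19.8 = 166.2 mg/h

166 mg/h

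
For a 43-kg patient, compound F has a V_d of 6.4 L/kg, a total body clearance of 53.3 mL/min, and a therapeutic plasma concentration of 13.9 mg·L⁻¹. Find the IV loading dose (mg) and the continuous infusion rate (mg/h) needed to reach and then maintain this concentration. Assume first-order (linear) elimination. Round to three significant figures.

(a) 3830 mg; (b) 44.5 mg/h

Vd = 6.4 L/kg × 43 kg = 275.2 L
Loading dose = Vd × C = 275.2 × 13.9 = 3825 mg
CL = 53.3 mL/min × 60/1000 = 3.198 L/h
Infusion rate = 3.198 L/h × 13.9 mg/L = 44.45 mg/h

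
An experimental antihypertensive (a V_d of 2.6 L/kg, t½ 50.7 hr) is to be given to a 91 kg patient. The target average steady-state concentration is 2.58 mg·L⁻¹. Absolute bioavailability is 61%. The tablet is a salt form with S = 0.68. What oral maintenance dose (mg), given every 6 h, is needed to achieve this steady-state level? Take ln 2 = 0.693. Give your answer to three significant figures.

121 mg

Vd = 2.6 L/kg × 91 kg = 236.6 L
CL = ln 2 · Vd / t½ = 0.693 × 236.6 / 50.7 = 3.234 L/h
D = CL × Css × τ / F / S = 3.234 × 2.58 × 6 / 0.61 / 0.68 = 120.7 mg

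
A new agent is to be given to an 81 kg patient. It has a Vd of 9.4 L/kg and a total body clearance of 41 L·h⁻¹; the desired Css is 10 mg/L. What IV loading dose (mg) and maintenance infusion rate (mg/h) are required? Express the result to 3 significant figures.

(a) 7610 mg; (b) 410 mg/h

Vd = 9.4 L/kg × 81 kg = 761.4 L
Loading: fill Vd to C_target → 761.4 L × 10 mg/L = 7614 mg
Maintenance infusion rate = CL × Css = 41.00 × 10 = 410.0 mg/h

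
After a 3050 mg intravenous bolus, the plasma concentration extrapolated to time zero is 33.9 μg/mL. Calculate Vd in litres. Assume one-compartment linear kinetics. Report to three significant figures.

Immediately after an IV bolus, C₀ = Dose / Vd, so Vd = Dose / C₀.
Vd = 3050 / 33.9 = 89.97 L

90.0 L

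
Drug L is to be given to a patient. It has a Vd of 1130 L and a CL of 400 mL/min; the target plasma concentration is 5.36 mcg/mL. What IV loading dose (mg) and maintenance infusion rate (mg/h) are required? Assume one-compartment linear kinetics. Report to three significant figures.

(a) 6060 mg; (b) 129 mg/h

Loading dose = Vd × C = 1130 × 5.36 = 6057 mg
CL = 400 mL/min × 60/1000 = 24.00 L/h
Maintenance infusion rate = CL × Css = 24.00 × 5.36 = 128.6 mg/h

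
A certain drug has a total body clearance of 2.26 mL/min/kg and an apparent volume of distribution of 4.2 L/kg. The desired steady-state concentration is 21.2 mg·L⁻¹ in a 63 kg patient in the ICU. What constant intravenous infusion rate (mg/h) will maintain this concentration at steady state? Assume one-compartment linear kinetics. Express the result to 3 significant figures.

CL = 2.26 mL/min/kg × 63 kg = 142.4 mL/min = 142.4 × 60/1000 = 8.544 L/h
Vd does not affect the maintenance rate; only clearance governs steady-state input.
R₀ = 8.544 × 21.2 = 181.1 mg/h

181 mg/h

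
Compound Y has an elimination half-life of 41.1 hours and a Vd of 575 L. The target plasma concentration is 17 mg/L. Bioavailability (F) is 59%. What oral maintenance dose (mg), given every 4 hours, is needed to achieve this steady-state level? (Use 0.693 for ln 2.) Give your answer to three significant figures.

CL = 0.693 × Vd / t½ = 0.693 × 575.0 / 41.1 = 9.695 L/h
D = CL × Css × τ / F = 9.695 × 17 × 4 / 0.59 = 1117 mg

1120 mg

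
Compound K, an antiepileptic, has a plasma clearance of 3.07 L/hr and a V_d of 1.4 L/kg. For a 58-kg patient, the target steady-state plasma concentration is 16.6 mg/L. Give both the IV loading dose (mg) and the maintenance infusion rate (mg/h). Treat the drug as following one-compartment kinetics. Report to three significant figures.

(a) 1350 mg; (b) 51.0 mg/h

Vd = 1.4 L/kg × 58 kg = 81.20 L
LD = Vd · C_target = 81.20 × 16.6 = 1348 mg
Maintenance: replace elimination → rate = CL × Css = 3.070 × 16.6 = 50.96 mg/h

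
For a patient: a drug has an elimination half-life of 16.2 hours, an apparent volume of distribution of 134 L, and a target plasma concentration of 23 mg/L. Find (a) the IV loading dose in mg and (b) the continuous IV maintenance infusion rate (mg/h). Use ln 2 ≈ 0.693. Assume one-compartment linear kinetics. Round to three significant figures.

LD = Vd × C = 134.0 × 23 = 3082 mg
CL = 0.693 × Vd / t½ = 0.693 × 134.0 / 16.2 = 5.732 L/h
Infusion rate = CL × Css = 5.732 × 23 = 131.8 mg/h

(a) 3080 mg; (b) 132 mg/h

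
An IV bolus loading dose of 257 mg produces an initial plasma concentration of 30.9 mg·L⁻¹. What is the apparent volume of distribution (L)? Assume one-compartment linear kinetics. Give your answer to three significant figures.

Immediately after an IV bolus, C₀ = Dose / Vd, so Vd = Dose / C₀.
Vd = 257 / 30.9 = 8.317 L

8.32 L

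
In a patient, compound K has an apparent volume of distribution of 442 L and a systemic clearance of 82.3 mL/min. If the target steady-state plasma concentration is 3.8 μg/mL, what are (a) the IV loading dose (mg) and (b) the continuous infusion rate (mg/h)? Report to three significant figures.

Loading dose = Vd × C = 442.0 × 3.8 = 1680 mg
Convert clearance: 82.3 mL/min × 60 min/h ÷ 1000 mL/L = 4.938 L/h
Infusion rate = 4.938 L/h × 3.8 mg/L = 18.76 mg/h

(a) 1680 mg; (b) 18.8 mg/h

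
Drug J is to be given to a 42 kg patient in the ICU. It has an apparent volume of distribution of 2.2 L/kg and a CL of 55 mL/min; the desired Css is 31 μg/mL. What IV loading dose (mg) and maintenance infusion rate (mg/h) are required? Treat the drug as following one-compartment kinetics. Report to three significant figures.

(a) 2860 mg; (b) 102 mg/h

Vd = 2.2 L/kg × 42 kg = 92.40 L
Loading dose = Vd × C = 92.40 × 31 = 2864 mg
CL = 55 mL/min = 55 × 0.06 = 3.300 L/h
Infusion rate = 3.300 L/h × 31 mg/L = 102.3 mg/h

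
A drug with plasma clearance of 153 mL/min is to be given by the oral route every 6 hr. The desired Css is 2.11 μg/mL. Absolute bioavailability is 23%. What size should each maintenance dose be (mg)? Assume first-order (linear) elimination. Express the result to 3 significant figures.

505 mg

Convert clearance: 153 mL/min × 60 min/h ÷ 1000 mL/L = 9.180 L/h
D = CL × Css × τ / F = 9.180 × 2.11 × 6 / 0.23 = 505.3 mg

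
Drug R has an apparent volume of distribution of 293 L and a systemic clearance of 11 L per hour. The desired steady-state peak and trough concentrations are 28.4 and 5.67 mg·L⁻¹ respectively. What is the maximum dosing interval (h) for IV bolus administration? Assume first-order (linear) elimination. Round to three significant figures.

42.9 h

k = CL / Vd = 11.00 / 293.0 = 0.03754 h⁻¹
Between IV bolus doses, concentration decays as C = C₀·e^(−kτ), so C_peak/C_trough = e^(kτ).
τ_max = ln(C_peak/C_trough) / k = ln(28.4/5.67) / 0.03754 = 1.611 / 0.03754 = 42.91 h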